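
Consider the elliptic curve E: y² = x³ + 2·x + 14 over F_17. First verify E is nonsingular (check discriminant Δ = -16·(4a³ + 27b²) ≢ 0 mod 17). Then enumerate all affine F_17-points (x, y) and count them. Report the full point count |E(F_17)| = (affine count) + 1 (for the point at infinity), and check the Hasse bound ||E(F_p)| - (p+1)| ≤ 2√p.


Affine points = {(1, 0), (2, 3), (2, 14), (3, 8), (3, 9), (4, 1), (4, 16), (5, 8), (5, 9), (6, 2), (6, 15), (8, 7), (8, 10), (9, 8), (9, 9), (12, 7), (12, 10), (14, 7), (14, 10), (15, 6), (15, 11)}; affine count = 21; |E(F_17)| = 22.

Discriminant check: Δ ∝ 4a³ + 27b² = 4·2³ + 27·14² = 4·8 + 27·196 ≡ 3 (mod 17). Nonzero ⇒ E is nonsingular.
For each x ∈ F_17, compute rhs = x³ + 2·x + 14 mod 17, then count y ∈ F_17 with y² ≡ rhs.
  x = 0: rhs = 14, matching y values: none (0 points).
  x = 1: rhs = 0, matching y values: 0 (1 points).
  x = 2: rhs = 9, matching y values: 3, 14 (2 points).
  x = 3: rhs = 13, matching y values: 8, 9 (2 points).
  x = 4: rhs = 1, matching y values: 1, 16 (2 points).
  x = 5: rhs = 13, matching y values: 8, 9 (2 points).
  x = 6: rhs = 4, matching y values: 2, 15 (2 points).
  x = 7: rhs = 14, matching y values: none (0 points).
  x = 8: rhs = 15, matching y values: 7, 10 (2 points).
  x = 9: rhs = 13, matching y values: 8, 9 (2 points).
  x = 10: rhs = 14, matching y values: none (0 points).
  x = 11: rhs = 7, matching y values: none (0 points).
  x = 12: rhs = 15, matching y values: 7, 10 (2 points).
  x = 13: rhs = 10, matching y values: none (0 points).
  x = 14: rhs = 15, matching y values: 7, 10 (2 points).
  x = 15: rhs = 2, matching y values: 6, 11 (2 points).
  x = 16: rhs = 11, matching y values: none (0 points).
Total affine count: 21.
Full point count |E(F_17)| = 21 + 1 = 22.
Hasse bound: |22 − (17+1)| = |4| = 4 ≤ 2√17 ≈ 8.2462 ✓.


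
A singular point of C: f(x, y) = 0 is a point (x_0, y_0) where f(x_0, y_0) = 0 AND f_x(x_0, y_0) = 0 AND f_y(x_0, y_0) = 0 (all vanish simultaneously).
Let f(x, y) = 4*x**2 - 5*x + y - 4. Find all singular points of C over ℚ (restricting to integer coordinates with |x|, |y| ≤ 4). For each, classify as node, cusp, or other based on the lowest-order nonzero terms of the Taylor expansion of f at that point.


No singular points in the scanned grid; C is smooth there.

Compute partial derivatives:
  f_x = 8*x - 5.
  f_y = 1.
f_y = 1 is a nonzero constant, so f_y never vanishes: no point (x, y) can satisfy f = f_x = f_y = 0. In particular no (x, y) ∈ {−4, ..., 4}² is singular; the curve is smooth.


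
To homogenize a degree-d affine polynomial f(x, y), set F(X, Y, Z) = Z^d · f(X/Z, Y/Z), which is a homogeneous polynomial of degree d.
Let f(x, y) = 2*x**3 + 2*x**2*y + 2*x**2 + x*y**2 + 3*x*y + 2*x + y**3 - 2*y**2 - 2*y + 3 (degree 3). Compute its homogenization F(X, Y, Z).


F(X, Y, Z) = 2*X**3 + 2*X**2*Y + 2*X**2*Z + X*Y**2 + 3*X*Y*Z + 2*X*Z**2 + Y**3 - 2*Y**2*Z - 2*Y*Z**2 + 3*Z**3

deg(f) = 3.
Substitute x = X/Z, y = Y/Z into f, then multiply by Z^3.
  monomial 2·x^3·y^0 ↦ 2·X^3·Y^0·Z^0.
  monomial 2·x^2·y^1 ↦ 2·X^2·Y^1·Z^0.
  monomial 2·x^2·y^0 ↦ 2·X^2·Y^0·Z^1.
  monomial 1·x^1·y^2 ↦ 1·X^1·Y^2·Z^0.
  monomial 3·x^1·y^1 ↦ 3·X^1·Y^1·Z^1.
  monomial 2·x^1·y^0 ↦ 2·X^1·Y^0·Z^2.
  monomial 1·x^0·y^3 ↦ 1·X^0·Y^3·Z^0.
  monomial -2·x^0·y^2 ↦ -2·X^0·Y^2·Z^1.
  monomial -2·x^0·y^1 ↦ -2·X^0·Y^1·Z^2.
  monomial 3·x^0·y^0 ↦ 3·X^0·Y^0·Z^3.
Collecting: F(X, Y, Z) = 2*X**3 + 2*X**2*Y + 2*X**2*Z + X*Y**2 + 3*X*Y*Z + 2*X*Z**2 + Y**3 - 2*Y**2*Z - 2*Y*Z**2 + 3*Z**3.


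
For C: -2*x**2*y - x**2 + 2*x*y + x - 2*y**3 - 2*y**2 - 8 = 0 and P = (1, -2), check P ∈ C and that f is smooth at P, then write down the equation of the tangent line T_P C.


Tangent line at P: 3*x - 16*y - 35 = 0.

Step 1: f(1, -2) = 0, so P lies on C.
Step 2: partial derivatives
  f_x(x, y) = -4*x*y - 2*x + 2*y + 1, f_y(x, y) = -2*x**2 + 2*x - 6*y**2 - 4*y.
  f_x(P) = 3, f_y(P) = -16 (gradient nonzero, so P is smooth).
Step 3: tangent line at P: 3·(x − 1) + -16·(y − -2) = 0.
Expanding: 3*x - 16*y - 35 = 0.


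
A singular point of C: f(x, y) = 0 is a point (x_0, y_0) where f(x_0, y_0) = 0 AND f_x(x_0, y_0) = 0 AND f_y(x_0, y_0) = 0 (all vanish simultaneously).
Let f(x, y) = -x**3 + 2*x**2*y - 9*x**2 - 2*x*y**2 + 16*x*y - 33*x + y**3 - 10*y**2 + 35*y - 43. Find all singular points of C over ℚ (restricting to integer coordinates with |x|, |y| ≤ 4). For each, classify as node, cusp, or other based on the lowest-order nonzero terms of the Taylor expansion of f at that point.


Singular points: {(-1, 3)}; classification: cusp.

Compute partial derivatives:
  f_x = -3*x**2 + 4*x*y - 18*x - 2*y**2 + 16*y - 33.
  f_y = 2*x**2 - 4*x*y + 16*x + 3*y**2 - 20*y + 35.
Scan x_0 ∈ {−4, ..., 4}. For each x_0, f_y(x_0, y) is a polynomial in y; find its integer roots y ∈ {−4, ..., 4}, then test f_x and f at those candidates.
  x = -4: f_y(-4, y) = 3*y**2 - 4*y + 3; no integer root y with |y| ≤ 4.
  x = -3: f_y(-3, y) = 3*y**2 - 8*y + 5; vanishes at y ∈ {1}. (-3, 1): f_x = -4 ≠ 0.
  x = -2: f_y(-2, y) = 3*y**2 - 12*y + 11; no integer root y with |y| ≤ 4.
  x = -1: f_y(-1, y) = 3*y**2 - 16*y + 21; vanishes at y ∈ {3}. (-1, 3): f_x = 0, f = 0 — SINGULAR.
  x = 0: f_y(0, y) = 3*y**2 - 20*y + 35; no integer root y with |y| ≤ 4.
  x = 1: f_y(1, y) = 3*y**2 - 24*y + 53; no integer root y with |y| ≤ 4.
  x = 2: f_y(2, y) = 3*y**2 - 28*y + 75; no integer root y with |y| ≤ 4.
  x = 3: f_y(3, y) = 3*y**2 - 32*y + 101; no integer root y with |y| ≤ 4.
  x = 4: f_y(4, y) = 3*y**2 - 36*y + 131; no integer root y with |y| ≤ 4.
Only singular point on the grid: (-1, 3).
Classify: substitute x = -1 + u, y = 3 + v and expand: f = -u**3 + 2*u**2*v - 2*u*v**2 + v**3 + v**2.
No constant or linear terms (consistent with a singular point). Quadratic part: v**2. Cubic part: -u**3 + 2*u**2*v - 2*u*v**2 + v**3.
The quadratic part v**2 is a perfect square, so there is a single (double) tangent line v = 0, i.e. y = 3. Restricting the cubic part to that line (v = 0) leaves -u**3 ≠ 0, so f is not divisible by v and the branch is v² ≈ u**3 to lowest order — this is a cusp.
Classification: cusp.


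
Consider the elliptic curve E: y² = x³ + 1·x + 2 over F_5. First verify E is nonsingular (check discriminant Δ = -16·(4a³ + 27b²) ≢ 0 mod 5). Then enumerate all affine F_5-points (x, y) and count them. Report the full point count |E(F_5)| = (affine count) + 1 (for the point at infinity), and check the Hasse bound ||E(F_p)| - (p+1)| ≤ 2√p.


Affine points = {(1, 2), (1, 3), (4, 0)}; affine count = 3; |E(F_5)| = 4.

Discriminant check: Δ ∝ 4a³ + 27b² = 4·1³ + 27·2² = 4·1 + 27·4 ≡ 2 (mod 5). Nonzero ⇒ E is nonsingular.
For each x ∈ F_5, compute rhs = x³ + 1·x + 2 mod 5, then count y ∈ F_5 with y² ≡ rhs.
  x = 0: rhs = 2, matching y values: none (0 points).
  x = 1: rhs = 4, matching y values: 2, 3 (2 points).
  x = 2: rhs = 2, matching y values: none (0 points).
  x = 3: rhs = 2, matching y values: none (0 points).
  x = 4: rhs = 0, matching y values: 0 (1 points).
Total affine count: 3.
Full point count |E(F_5)| = 3 + 1 = 4.
Hasse bound: |4 − (5+1)| = |-2| = 2 ≤ 2√5 ≈ 4.4721 ✓.


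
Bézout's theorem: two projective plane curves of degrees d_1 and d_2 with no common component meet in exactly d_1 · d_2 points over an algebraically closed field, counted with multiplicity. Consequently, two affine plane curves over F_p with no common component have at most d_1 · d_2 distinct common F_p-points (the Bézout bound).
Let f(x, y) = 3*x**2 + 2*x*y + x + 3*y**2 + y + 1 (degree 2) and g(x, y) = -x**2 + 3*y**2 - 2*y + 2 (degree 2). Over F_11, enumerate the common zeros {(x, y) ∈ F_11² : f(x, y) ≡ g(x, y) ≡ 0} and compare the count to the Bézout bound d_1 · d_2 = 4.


Common zeros: ∅; count = 0; Bézout bound = 4.

deg(f) = 2, deg(g) = 2, so Bézout bound = 4.
Scan x ∈ F_11. For each x, list the y ∈ F_11 with f(x, y) ≡ 0 and those with g(x, y) ≡ 0 (mod 11); the common zeros in that column are the intersection.
  x = 0: f ≡ 0 at y ∈ {9}; g ≡ 0 at y ∈ ∅; common: ∅.
  x = 1: f ≡ 0 at y ∈ {1, 9}; g ≡ 0 at y ∈ {3, 5}; common: ∅.
  x = 2: f ≡ 0 at y ∈ ∅; g ≡ 0 at y ∈ ∅; common: ∅.
  x = 3: f ≡ 0 at y ∈ ∅; g ≡ 0 at y ∈ {4}; common: ∅.
  x = 4: f ≡ 0 at y ∈ ∅; g ≡ 0 at y ∈ ∅; common: ∅.
  x = 5: f ≡ 0 at y ∈ ∅; g ≡ 0 at y ∈ {1, 7}; common: ∅.
  x = 6: f ≡ 0 at y ∈ ∅; g ≡ 0 at y ∈ {1, 7}; common: ∅.
  x = 7: f ≡ 0 at y ∈ {7, 10}; g ≡ 0 at y ∈ ∅; common: ∅.
  x = 8: f ≡ 0 at y ∈ {10}; g ≡ 0 at y ∈ {4}; common: ∅.
  x = 9: f ≡ 0 at y ∈ {0, 1}; g ≡ 0 at y ∈ ∅; common: ∅.
  x = 10: f ≡ 0 at y ∈ {7, 8}; g ≡ 0 at y ∈ {3, 5}; common: ∅.
Collecting: common zeros = ∅, so the count is 0.
Comparison with the Bézout bound: 0 ≤ 4 = deg(f)·deg(g), as expected for curves with no common component (the affine F_11-count falls short of the bound because intersections may lie at infinity, over extension fields, or carry multiplicity).


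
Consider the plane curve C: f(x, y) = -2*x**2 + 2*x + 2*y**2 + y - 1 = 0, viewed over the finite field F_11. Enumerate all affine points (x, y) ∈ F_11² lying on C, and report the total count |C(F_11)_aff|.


Affine F_11-points: {(0, 6), (0, 10), (1, 6), (1, 10), (4, 1), (4, 4), (6, 7), (6, 9), (8, 1), (8, 4)}; count = 10.

For each of the 121 pairs (x, y) ∈ F_11², evaluate f(x, y) mod 11. Record the zeros.
  x = 0: [0↦10, 1↦2, 2↦9, 3↦9, 4↦2, 5↦10, 6↦0, 7↦5, 8↦3, 9↦5, 10↦0]  zeros at y ∈ {6, 10}
  x = 1: [0↦10, 1↦2, 2↦9, 3↦9, 4↦2, 5↦10, 6↦0, 7↦5, 8↦3, 9↦5, 10↦0]  zeros at y ∈ {6, 10}
  x = 2: [0↦6, 1↦9, 2↦5, 3↦5, 4↦9, 5↦6, 6↦7, 7↦1, 8↦10, 9↦1, 10↦7]  zeros at y ∈ ∅
  x = 3: [0↦9, 1↦1, 2↦8, 3↦8, 4↦1, 5↦9, 6↦10, 7↦4, 8↦2, 9↦4, 10↦10]  zeros at y ∈ ∅
  x = 4: [0↦8, 1↦0, 2↦7, 3↦7, 4↦0, 5↦8, 6↦9, 7↦3, 8↦1, 9↦3, 10↦9]  zeros at y ∈ {1, 4}
  x = 5: [0↦3, 1↦6, 2↦2, 3↦2, 4↦6, 5↦3, 6↦4, 7↦9, 8↦7, 9↦9, 10↦4]  zeros at y ∈ ∅
  x = 6: [0↦5, 1↦8, 2↦4, 3↦4, 4↦8, 5↦5, 6↦6, 7↦0, 8↦9, 9↦0, 10↦6]  zeros at y ∈ {7, 9}
  x = 7: [0↦3, 1↦6, 2↦2, 3↦2, 4↦6, 5↦3, 6↦4, 7↦9, 8↦7, 9↦9, 10↦4]  zeros at y ∈ ∅
  x = 8: [0↦8, 1↦0, 2↦7, 3↦7, 4↦0, 5↦8, 6↦9, 7↦3, 8↦1, 9↦3, 10↦9]  zeros at y ∈ {1, 4}
  x = 9: [0↦9, 1↦1, 2↦8, 3↦8, 4↦1, 5↦9, 6↦10, 7↦4, 8↦2, 9↦4, 10↦10]  zeros at y ∈ ∅
  x = 10: [0↦6, 1↦9, 2↦5, 3↦5, 4↦9, 5↦6, 6↦7, 7↦1, 8↦10, 9↦1, 10↦7]  zeros at y ∈ ∅
Collecting zeros: affine points = {(0, 6), (0, 10), (1, 6), (1, 10), (4, 1), (4, 4), (6, 7), (6, 9), (8, 1), (8, 4)}.
Total count |C(F_11)_aff| = 10.


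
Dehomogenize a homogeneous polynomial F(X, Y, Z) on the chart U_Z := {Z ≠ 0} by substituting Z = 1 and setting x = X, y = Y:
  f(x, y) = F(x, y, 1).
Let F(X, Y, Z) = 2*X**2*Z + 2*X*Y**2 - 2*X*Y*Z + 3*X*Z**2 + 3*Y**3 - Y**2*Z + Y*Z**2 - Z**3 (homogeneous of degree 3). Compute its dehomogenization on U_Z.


f(x, y) = 2*x**2 + 2*x*y**2 - 2*x*y + 3*x + 3*y**3 - y**2 + y - 1

On U_Z we set Z = 1. Each monomial c·X^i·Y^j·Z^k in F becomes c·x^i·y^j·1^k = c·x^i·y^j.
Substituting Z = 1: F(X, Y, 1) = 2*x**2 + 2*x*y**2 - 2*x*y + 3*x + 3*y**3 - y**2 + y - 1.
Note: deg(f) ≤ deg(F) = 3; strict inequality happens when F is divisible by Z (lost terms).


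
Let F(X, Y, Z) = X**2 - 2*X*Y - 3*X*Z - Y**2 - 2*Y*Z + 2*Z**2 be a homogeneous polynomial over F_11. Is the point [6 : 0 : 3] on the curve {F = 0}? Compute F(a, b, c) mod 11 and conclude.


F(6,0,3) ≡ 0 (mod 11); P is on the curve.

Evaluate F(6, 0, 3) term-by-term (mod 11).
  X**2 ↦ 1·36·1·1 = 36
  -2*X*Y ↦ -2·6·0·1 = 0
  -3*X*Z ↦ -3·6·1·3 = -54
  -Y**2 ↦ -1·1·0·1 = 0
  -2*Y*Z ↦ -2·1·0·3 = 0
  2*Z**2 ↦ 2·1·1·9 = 18
Sum: F(6, 0, 3) = (36) + (0) + (-54) + (0) + (0) + (18) = 0.
Reducing mod 11: 0 ≡ 0 (mod 11).
Since F(a, b, c) ≡ 0 (mod 11), P lies on the curve.


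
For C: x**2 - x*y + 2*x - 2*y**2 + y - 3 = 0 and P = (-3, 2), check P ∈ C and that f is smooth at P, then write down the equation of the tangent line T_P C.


Tangent line at P: -6*x - 4*y - 10 = 0.

Step 1: f(-3, 2) = 0, so P lies on C.
Step 2: partial derivatives
  f_x(x, y) = 2*x - y + 2, f_y(x, y) = -x - 4*y + 1.
  f_x(P) = -6, f_y(P) = -4 (gradient nonzero, so P is smooth).
Step 3: tangent line at P: -6·(x − -3) + -4·(y − 2) = 0.
Expanding: -6*x - 4*y - 10 = 0.


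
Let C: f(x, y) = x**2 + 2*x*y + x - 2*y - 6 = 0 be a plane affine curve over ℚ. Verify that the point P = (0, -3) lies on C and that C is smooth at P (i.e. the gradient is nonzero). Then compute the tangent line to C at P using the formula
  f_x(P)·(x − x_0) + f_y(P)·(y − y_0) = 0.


Tangent line at P: -5*x - 2*y - 6 = 0.

Step 1: f(0, -3) = 0, so P lies on C.
Step 2: partial derivatives
  f_x(x, y) = 2*x + 2*y + 1, f_y(x, y) = 2*x - 2.
  f_x(P) = -5, f_y(P) = -2 (gradient nonzero, so P is smooth).
Step 3: tangent line at P: -5·(x − 0) + -2·(y − -3) = 0.
Expanding: -5*x - 2*y - 6 = 0.


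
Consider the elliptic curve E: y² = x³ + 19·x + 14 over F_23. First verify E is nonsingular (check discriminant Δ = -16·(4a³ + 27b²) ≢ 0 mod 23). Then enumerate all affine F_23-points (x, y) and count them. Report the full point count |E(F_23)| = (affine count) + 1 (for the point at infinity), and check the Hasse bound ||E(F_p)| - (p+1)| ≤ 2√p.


Affine points = {(3, 11), (3, 12), (4, 4), (4, 19), (5, 2), (5, 21), (10, 10), (10, 13), (11, 6), (11, 17), (17, 11), (17, 12), (18, 1), (18, 22), (19, 9), (19, 14)}; affine count = 16; |E(F_23)| = 17.

Discriminant check: Δ ∝ 4a³ + 27b² = 4·19³ + 27·14² = 4·6859 + 27·196 ≡ 22 (mod 23). Nonzero ⇒ E is nonsingular.
For each x ∈ F_23, compute rhs = x³ + 19·x + 14 mod 23, then count y ∈ F_23 with y² ≡ rhs.
  x = 0: rhs = 14, matching y values: none (0 points).
  x = 1: rhs = 11, matching y values: none (0 points).
  x = 2: rhs = 14, matching y values: none (0 points).
  x = 3: rhs = 6, matching y values: 11, 12 (2 points).
  x = 4: rhs = 16, matching y values: 4, 19 (2 points).
  x = 5: rhs = 4, matching y values: 2, 21 (2 points).
  x = 6: rhs = 22, matching y values: none (0 points).
  x = 7: rhs = 7, matching y values: none (0 points).
  x = 8: rhs = 11, matching y values: none (0 points).
  x = 9: rhs = 17, matching y values: none (0 points).
  x = 10: rhs = 8, matching y values: 10, 13 (2 points).
  x = 11: rhs = 13, matching y values: 6, 17 (2 points).
  x = 12: rhs = 15, matching y values: none (0 points).
  x = 13: rhs = 20, matching y values: none (0 points).
  x = 14: rhs = 11, matching y values: none (0 points).
  x = 15: rhs = 17, matching y values: none (0 points).
  x = 16: rhs = 21, matching y values: none (0 points).
  x = 17: rhs = 6, matching y values: 11, 12 (2 points).
  x = 18: rhs = 1, matching y values: 1, 22 (2 points).
  x = 19: rhs = 12, matching y values: 9, 14 (2 points).
  x = 20: rhs = 22, matching y values: none (0 points).
  x = 21: rhs = 14, matching y values: none (0 points).
  x = 22: rhs = 17, matching y values: none (0 points).
Total affine count: 16.
Full point count |E(F_23)| = 16 + 1 = 17.
Hasse bound: |17 − (23+1)| = |-7| = 7 ≤ 2√23 ≈ 9.5917 ✓.


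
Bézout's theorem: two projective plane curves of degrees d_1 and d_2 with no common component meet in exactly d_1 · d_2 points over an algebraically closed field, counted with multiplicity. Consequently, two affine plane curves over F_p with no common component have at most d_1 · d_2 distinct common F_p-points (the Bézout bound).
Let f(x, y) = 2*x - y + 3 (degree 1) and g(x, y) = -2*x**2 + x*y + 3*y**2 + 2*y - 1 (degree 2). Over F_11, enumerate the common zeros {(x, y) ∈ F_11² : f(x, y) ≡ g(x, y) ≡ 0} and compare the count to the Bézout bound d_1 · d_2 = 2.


Common zeros: {(4, 0), (8, 8)}; count = 2; Bézout bound = 2.

deg(f) = 1, deg(g) = 2, so Bézout bound = 2.
Scan x ∈ F_11. For each x, list the y ∈ F_11 with f(x, y) ≡ 0 and those with g(x, y) ≡ 0 (mod 11); the common zeros in that column are the intersection.
  x = 0: f ≡ 0 at y ∈ {3}; g ≡ 0 at y ∈ {4, 10}; common: ∅.
  x = 1: f ≡ 0 at y ∈ {5}; g ≡ 0 at y ∈ {3, 7}; common: ∅.
  x = 2: f ≡ 0 at y ∈ {7}; g ≡ 0 at y ∈ {2, 4}; common: ∅.
  x = 3: f ≡ 0 at y ∈ {9}; g ≡ 0 at y ∈ {1}; common: ∅.
  x = 4: f ≡ 0 at y ∈ {0}; g ≡ 0 at y ∈ {0, 9}; common: {0}.
  x = 5: f ≡ 0 at y ∈ {2}; g ≡ 0 at y ∈ {6, 10}; common: ∅.
  x = 6: f ≡ 0 at y ∈ {4}; g ≡ 0 at y ∈ {3, 9}; common: ∅.
  x = 7: f ≡ 0 at y ∈ {6}; g ≡ 0 at y ∈ {0, 8}; common: ∅.
  x = 8: f ≡ 0 at y ∈ {8}; g ≡ 0 at y ∈ {7, 8}; common: {8}.
  x = 9: f ≡ 0 at y ∈ {10}; g ≡ 0 at y ∈ {5, 6}; common: ∅.
  x = 10: f ≡ 0 at y ∈ {1}; g ≡ 0 at y ∈ {2, 5}; common: ∅.
Collecting: common zeros = {(4, 0), (8, 8)}, so the count is 2.
Comparison with the Bézout bound: 2 ≤ 2 = deg(f)·deg(g), as expected for curves with no common component (the bound is attained).


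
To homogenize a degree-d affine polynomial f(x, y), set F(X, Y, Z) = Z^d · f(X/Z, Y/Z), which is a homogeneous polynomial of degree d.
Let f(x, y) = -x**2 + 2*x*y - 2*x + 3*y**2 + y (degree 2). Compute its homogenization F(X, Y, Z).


F(X, Y, Z) = -X**2 + 2*X*Y - 2*X*Z + 3*Y**2 + Y*Z

deg(f) = 2.
Substitute x = X/Z, y = Y/Z into f, then multiply by Z^2.
  monomial -1·x^2·y^0 ↦ -1·X^2·Y^0·Z^0.
  monomial 2·x^1·y^1 ↦ 2·X^1·Y^1·Z^0.
  monomial -2·x^1·y^0 ↦ -2·X^1·Y^0·Z^1.
  monomial 3·x^0·y^2 ↦ 3·X^0·Y^2·Z^0.
  monomial 1·x^0·y^1 ↦ 1·X^0·Y^1·Z^1.
Collecting: F(X, Y, Z) = -X**2 + 2*X*Y - 2*X*Z + 3*Y**2 + Y*Z.


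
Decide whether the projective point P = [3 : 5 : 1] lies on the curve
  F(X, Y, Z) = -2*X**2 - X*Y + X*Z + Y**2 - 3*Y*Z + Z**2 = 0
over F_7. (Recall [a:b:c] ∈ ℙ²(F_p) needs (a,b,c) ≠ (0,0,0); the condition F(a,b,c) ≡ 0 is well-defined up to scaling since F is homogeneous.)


F(3,5,1) ≡ 2 (mod 7); P is NOT on the curve.

Evaluate F(3, 5, 1) term-by-term (mod 7).
  -2*X**2 ↦ -2·9·1·1 = -18
  -X*Y ↦ -1·3·5·1 = -15
  X*Z ↦ 1·3·1·1 = 3
  Y**2 ↦ 1·1·25·1 = 25
  -3*Y*Z ↦ -3·1·5·1 = -15
  Z**2 ↦ 1·1·1·1 = 1
Sum: F(3, 5, 1) = (-18) + (-15) + (3) + (25) + (-15) + (1) = -19.
Reducing mod 7: -19 ≡ 2 (mod 7).
Since F(a, b, c) ≡ 2 ≠ 0 (mod 7), P does NOT lie on the curve.


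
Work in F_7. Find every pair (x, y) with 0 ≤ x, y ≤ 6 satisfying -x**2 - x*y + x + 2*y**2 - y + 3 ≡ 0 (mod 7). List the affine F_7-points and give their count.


Affine F_7-points: {(1, 2), (1, 6), (2, 1), (2, 4), (5, 1), (5, 2)}; count = 6.

For each of the 49 pairs (x, y) ∈ F_7², evaluate f(x, y) mod 7. Record the zeros.
  x = 0: [0↦3, 1↦4, 2↦2, 3↦4, 4↦3, 5↦6, 6↦6]  zeros at y ∈ ∅
  x = 1: [0↦3, 1↦3, 2↦0, 3↦1, 4↦6, 5↦1, 6↦0]  zeros at y ∈ {2, 6}
  x = 2: [0↦1, 1↦0, 2↦3, 3↦3, 4↦0, 5↦1, 6↦6]  zeros at y ∈ {1, 4}
  x = 3: [0↦4, 1↦2, 2↦4, 3↦3, 4↦6, 5↦6, 6↦3]  zeros at y ∈ ∅
  x = 4: [0↦5, 1↦2, 2↦3, 3↦1, 4↦3, 5↦2, 6↦5]  zeros at y ∈ ∅
  x = 5: [0↦4, 1↦0, 2↦0, 3↦4, 4↦5, 5↦3, 6↦5]  zeros at y ∈ {1, 2}
  x = 6: [0↦1, 1↦3, 2↦2, 3↦5, 4↦5, 5↦2, 6↦3]  zeros at y ∈ ∅
Collecting zeros: affine points = {(1, 2), (1, 6), (2, 1), (2, 4), (5, 1), (5, 2)}.
Total count |C(F_7)_aff| = 6.


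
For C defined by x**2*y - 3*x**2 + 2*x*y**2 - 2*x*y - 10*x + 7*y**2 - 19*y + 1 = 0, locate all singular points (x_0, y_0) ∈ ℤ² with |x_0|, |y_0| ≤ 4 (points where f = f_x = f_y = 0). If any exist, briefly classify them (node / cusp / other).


Singular points: {(-3, 2)}; classification: node.

Compute partial derivatives:
  f_x = 2*x*y - 6*x + 2*y**2 - 2*y - 10.
  f_y = x**2 + 4*x*y - 2*x + 14*y - 19.
Scan x_0 ∈ {−4, ..., 4}. For each x_0, f_y(x_0, y) is a polynomial in y; find its integer roots y ∈ {−4, ..., 4}, then test f_x and f at those candidates.
  x = -4: f_y(-4, y) = 5 - 2*y; no integer root y with |y| ≤ 4.
  x = -3: f_y(-3, y) = 2*y - 4; vanishes at y ∈ {2}. (-3, 2): f_x = 0, f = 0 — SINGULAR.
  x = -2: f_y(-2, y) = 6*y - 11; no integer root y with |y| ≤ 4.
  x = -1: f_y(-1, y) = 10*y - 16; no integer root y with |y| ≤ 4.
  x = 0: f_y(0, y) = 14*y - 19; no integer root y with |y| ≤ 4.
  x = 1: f_y(1, y) = 18*y - 20; no integer root y with |y| ≤ 4.
  x = 2: f_y(2, y) = 22*y - 19; no integer root y with |y| ≤ 4.
  x = 3: f_y(3, y) = 26*y - 16; no integer root y with |y| ≤ 4.
  x = 4: f_y(4, y) = 30*y - 11; no integer root y with |y| ≤ 4.
Only singular point on the grid: (-3, 2).
Classify: substitute x = -3 + u, y = 2 + v and expand: f = u**2*v - u**2 + 2*u*v**2 + v**2.
No constant or linear terms (consistent with a singular point). Quadratic part: -u**2 + v**2. Cubic part: u**2*v + 2*u*v**2.
The quadratic part v**2 - u**2 = (v − u)(v + u) splits into two distinct linear factors, so there are two distinct tangent lines y − 2 = ±(x − -3) — this is a node (ordinary double point).
Classification: node.


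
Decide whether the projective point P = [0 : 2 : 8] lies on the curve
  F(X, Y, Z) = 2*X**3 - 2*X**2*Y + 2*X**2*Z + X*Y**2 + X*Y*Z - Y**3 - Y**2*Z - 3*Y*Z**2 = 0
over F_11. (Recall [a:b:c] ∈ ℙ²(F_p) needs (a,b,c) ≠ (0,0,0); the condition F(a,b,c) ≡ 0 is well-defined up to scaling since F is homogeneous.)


F(0,2,8) ≡ 5 (mod 11); P is NOT on the curve.

Evaluate F(0, 2, 8) term-by-term (mod 11).
  2*X**3 ↦ 2·0·1·1 = 0
  -2*X**2*Y ↦ -2·0·2·1 = 0
  2*X**2*Z ↦ 2·0·1·8 = 0
  X*Y**2 ↦ 1·0·4·1 = 0
  X*Y*Z ↦ 1·0·2·8 = 0
  -Y**3 ↦ -1·1·8·1 = -8
  -Y**2*Z ↦ -1·1·4·8 = -32
  -3*Y*Z**2 ↦ -3·1·2·64 = -384
Sum: F(0, 2, 8) = (0) + (0) + (0) + (0) + (0) + (-8) + (-32) + (-384) = -424.
Reducing mod 11: -424 ≡ 5 (mod 11).
Since F(a, b, c) ≡ 5 ≠ 0 (mod 11), P does NOT lie on the curve.


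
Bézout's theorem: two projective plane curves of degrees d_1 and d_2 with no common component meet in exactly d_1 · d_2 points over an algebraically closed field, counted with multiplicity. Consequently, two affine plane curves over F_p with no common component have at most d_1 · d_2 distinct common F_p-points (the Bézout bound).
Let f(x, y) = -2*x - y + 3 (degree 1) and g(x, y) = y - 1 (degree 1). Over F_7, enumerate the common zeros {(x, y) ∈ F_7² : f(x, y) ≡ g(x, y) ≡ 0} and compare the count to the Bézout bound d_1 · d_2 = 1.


Common zeros: {(1, 1)}; count = 1; Bézout bound = 1.

deg(f) = 1, deg(g) = 1, so Bézout bound = 1.
Scan x ∈ F_7. For each x, list the y ∈ F_7 with f(x, y) ≡ 0 and those with g(x, y) ≡ 0 (mod 7); the common zeros in that column are the intersection.
  x = 0: f ≡ 0 at y ∈ {3}; g ≡ 0 at y ∈ {1}; common: ∅.
  x = 1: f ≡ 0 at y ∈ {1}; g ≡ 0 at y ∈ {1}; common: {1}.
  x = 2: f ≡ 0 at y ∈ {6}; g ≡ 0 at y ∈ {1}; common: ∅.
  x = 3: f ≡ 0 at y ∈ {4}; g ≡ 0 at y ∈ {1}; common: ∅.
  x = 4: f ≡ 0 at y ∈ {2}; g ≡ 0 at y ∈ {1}; common: ∅.
  x = 5: f ≡ 0 at y ∈ {0}; g ≡ 0 at y ∈ {1}; common: ∅.
  x = 6: f ≡ 0 at y ∈ {5}; g ≡ 0 at y ∈ {1}; common: ∅.
Collecting: common zeros = {(1, 1)}, so the count is 1.
Comparison with the Bézout bound: 1 ≤ 1 = deg(f)·deg(g), as expected for curves with no common component (the bound is attained).


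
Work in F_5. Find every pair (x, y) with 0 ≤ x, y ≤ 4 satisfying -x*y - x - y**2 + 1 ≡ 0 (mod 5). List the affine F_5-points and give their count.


Affine F_5-points: {(0, 1), (0, 4), (1, 0), (1, 4), (2, 4), (3, 3), (3, 4), (4, 2), (4, 4)}; count = 9.

For each of the 25 pairs (x, y) ∈ F_5², evaluate f(x, y) mod 5. Record the zeros.
  x = 0: [0↦1, 1↦0, 2↦2, 3↦2, 4↦0]  zeros at y ∈ {1, 4}
  x = 1: [0↦0, 1↦3, 2↦4, 3↦3, 4↦0]  zeros at y ∈ {0, 4}
  x = 2: [0↦4, 1↦1, 2↦1, 3↦4, 4↦0]  zeros at y ∈ {4}
  x = 3: [0↦3, 1↦4, 2↦3, 3↦0, 4↦0]  zeros at y ∈ {3, 4}
  x = 4: [0↦2, 1↦2, 2↦0, 3↦1, 4↦0]  zeros at y ∈ {2, 4}
Collecting zeros: affine points = {(0, 1), (0, 4), (1, 0), (1, 4), (2, 4), (3, 3), (3, 4), (4, 2), (4, 4)}.
Total count |C(F_5)_aff| = 9.


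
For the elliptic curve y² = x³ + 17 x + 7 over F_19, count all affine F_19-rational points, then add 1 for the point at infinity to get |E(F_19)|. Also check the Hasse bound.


Affine points = {(0, 8), (0, 11), (1, 5), (1, 14), (2, 7), (2, 12), (3, 3), (3, 16), (4, 5), (4, 14), (8, 3), (8, 16), (11, 9), (11, 10), (12, 1), (12, 18), (14, 5), (14, 14), (16, 9), (16, 10)}; affine count = 20; |E(F_19)| = 21.

Discriminant check: Δ ∝ 4a³ + 27b² = 4·17³ + 27·7² = 4·4913 + 27·49 ≡ 18 (mod 19). Nonzero ⇒ E is nonsingular.
For each x ∈ F_19, compute rhs = x³ + 17·x + 7 mod 19, then count y ∈ F_19 with y² ≡ rhs.
  x = 0: rhs = 7, matching y values: 8, 11 (2 points).
  x = 1: rhs = 6, matching y values: 5, 14 (2 points).
  x = 2: rhs = 11, matching y values: 7, 12 (2 points).
  x = 3: rhs = 9, matching y values: 3, 16 (2 points).
  x = 4: rhs = 6, matching y values: 5, 14 (2 points).
  x = 5: rhs = 8, matching y values: none (0 points).
  x = 6: rhs = 2, matching y values: none (0 points).
  x = 7: rhs = 13, matching y values: none (0 points).
  x = 8: rhs = 9, matching y values: 3, 16 (2 points).
  x = 9: rhs = 15, matching y values: none (0 points).
  x = 10: rhs = 18, matching y values: none (0 points).
  x = 11: rhs = 5, matching y values: 9, 10 (2 points).
  x = 12: rhs = 1, matching y values: 1, 18 (2 points).
  x = 13: rhs = 12, matching y values: none (0 points).
  x = 14: rhs = 6, matching y values: 5, 14 (2 points).
  x = 15: rhs = 8, matching y values: none (0 points).
  x = 16: rhs = 5, matching y values: 9, 10 (2 points).
  x = 17: rhs = 3, matching y values: none (0 points).
  x = 18: rhs = 8, matching y values: none (0 points).
Total affine count: 20.
Full point count |E(F_19)| = 20 + 1 = 21.
Hasse bound: |21 − (19+1)| = |1| = 1 ≤ 2√19 ≈ 8.7178 ✓.


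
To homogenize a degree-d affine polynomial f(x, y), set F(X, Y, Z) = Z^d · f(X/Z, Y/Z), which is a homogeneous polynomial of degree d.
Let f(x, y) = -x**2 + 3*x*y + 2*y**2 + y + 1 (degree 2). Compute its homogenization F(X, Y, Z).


F(X, Y, Z) = -X**2 + 3*X*Y + 2*Y**2 + Y*Z + Z**2

deg(f) = 2.
Substitute x = X/Z, y = Y/Z into f, then multiply by Z^2.
  monomial -1·x^2·y^0 ↦ -1·X^2·Y^0·Z^0.
  monomial 3·x^1·y^1 ↦ 3·X^1·Y^1·Z^0.
  monomial 2·x^0·y^2 ↦ 2·X^0·Y^2·Z^0.
  monomial 1·x^0·y^1 ↦ 1·X^0·Y^1·Z^1.
  monomial 1·x^0·y^0 ↦ 1·X^0·Y^0·Z^2.
Collecting: F(X, Y, Z) = -X**2 + 3*X*Y + 2*Y**2 + Y*Z + Z**2.


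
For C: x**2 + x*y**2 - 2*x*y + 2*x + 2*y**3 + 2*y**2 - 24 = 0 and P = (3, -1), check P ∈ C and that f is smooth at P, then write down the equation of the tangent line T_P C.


Tangent line at P: 11*x - 10*y - 43 = 0.

Step 1: f(3, -1) = 0, so P lies on C.
Step 2: partial derivatives
  f_x(x, y) = 2*x + y**2 - 2*y + 2, f_y(x, y) = 2*x*y - 2*x + 6*y**2 + 4*y.
  f_x(P) = 11, f_y(P) = -10 (gradient nonzero, so P is smooth).
Step 3: tangent line at P: 11·(x − 3) + -10·(y − -1) = 0.
Expanding: 11*x - 10*y - 43 = 0.


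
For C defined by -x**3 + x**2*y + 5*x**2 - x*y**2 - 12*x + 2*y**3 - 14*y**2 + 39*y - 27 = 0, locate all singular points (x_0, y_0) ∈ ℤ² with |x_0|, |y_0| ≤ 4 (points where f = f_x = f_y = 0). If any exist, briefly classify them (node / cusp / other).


Singular points: {(3, 3)}; classification: node.

Compute partial derivatives:
  f_x = -3*x**2 + 2*x*y + 10*x - y**2 - 12.
  f_y = x**2 - 2*x*y + 6*y**2 - 28*y + 39.
Scan x_0 ∈ {−4, ..., 4}. For each x_0, f_y(x_0, y) is a polynomial in y; find its integer roots y ∈ {−4, ..., 4}, then test f_x and f at those candidates.
  x = -4: f_y(-4, y) = 6*y**2 - 20*y + 55; no integer root y with |y| ≤ 4.
  x = -3: f_y(-3, y) = 6*y**2 - 22*y + 48; no integer root y with |y| ≤ 4.
  x = -2: f_y(-2, y) = 6*y**2 - 24*y + 43; no integer root y with |y| ≤ 4.
  x = -1: f_y(-1, y) = 6*y**2 - 26*y + 40; no integer root y with |y| ≤ 4.
  x = 0: f_y(0, y) = 6*y**2 - 28*y + 39; no integer root y with |y| ≤ 4.
  x = 1: f_y(1, y) = 6*y**2 - 30*y + 40; no integer root y with |y| ≤ 4.
  x = 2: f_y(2, y) = 6*y**2 - 32*y + 43; no integer root y with |y| ≤ 4.
  x = 3: f_y(3, y) = 6*y**2 - 34*y + 48; vanishes at y ∈ {3}. (3, 3): f_x = 0, f = 0 — SINGULAR.
  x = 4: f_y(4, y) = 6*y**2 - 36*y + 55; no integer root y with |y| ≤ 4.
Only singular point on the grid: (3, 3).
Classify: substitute x = 3 + u, y = 3 + v and expand: f = -u**3 + u**2*v - u**2 - u*v**2 + 2*v**3 + v**2.
No constant or linear terms (consistent with a singular point). Quadratic part: -u**2 + v**2. Cubic part: -u**3 + u**2*v - u*v**2 + 2*v**3.
The quadratic part v**2 - u**2 = (v − u)(v + u) splits into two distinct linear factors, so there are two distinct tangent lines y − 3 = ±(x − 3) — this is a node (ordinary double point).
Classification: node.


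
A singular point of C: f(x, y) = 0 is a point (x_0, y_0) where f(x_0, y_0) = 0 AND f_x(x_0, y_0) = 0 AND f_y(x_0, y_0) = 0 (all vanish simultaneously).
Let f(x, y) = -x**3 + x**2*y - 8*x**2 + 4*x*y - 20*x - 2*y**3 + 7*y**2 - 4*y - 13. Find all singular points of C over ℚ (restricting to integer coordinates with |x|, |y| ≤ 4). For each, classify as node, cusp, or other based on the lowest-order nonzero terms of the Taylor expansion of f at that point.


Singular points: {(-2, 1)}; classification: node.

Compute partial derivatives:
  f_x = -3*x**2 + 2*x*y - 16*x + 4*y - 20.
  f_y = x**2 + 4*x - 6*y**2 + 14*y - 4.
Scan x_0 ∈ {−4, ..., 4}. For each x_0, f_y(x_0, y) is a polynomial in y; find its integer roots y ∈ {−4, ..., 4}, then test f_x and f at those candidates.
  x = -4: f_y(-4, y) = -6*y**2 + 14*y - 4; vanishes at y ∈ {2}. (-4, 2): f_x = -12 ≠ 0.
  x = -3: f_y(-3, y) = -6*y**2 + 14*y - 7; no integer root y with |y| ≤ 4.
  x = -2: f_y(-2, y) = -6*y**2 + 14*y - 8; vanishes at y ∈ {1}. (-2, 1): f_x = 0, f = 0 — SINGULAR.
  x = -1: f_y(-1, y) = -6*y**2 + 14*y - 7; no integer root y with |y| ≤ 4.
  x = 0: f_y(0, y) = -6*y**2 + 14*y - 4; vanishes at y ∈ {2}. (0, 2): f_x = -12 ≠ 0.
  x = 1: f_y(1, y) = -6*y**2 + 14*y + 1; no integer root y with |y| ≤ 4.
  x = 2: f_y(2, y) = -6*y**2 + 14*y + 8; no integer root y with |y| ≤ 4.
  x = 3: f_y(3, y) = -6*y**2 + 14*y + 17; no integer root y with |y| ≤ 4.
  x = 4: f_y(4, y) = -6*y**2 + 14*y + 28; no integer root y with |y| ≤ 4.
Only singular point on the grid: (-2, 1).
Classify: substitute x = -2 + u, y = 1 + v and expand: f = -u**3 + u**2*v - u**2 - 2*v**3 + v**2.
No constant or linear terms (consistent with a singular point). Quadratic part: -u**2 + v**2. Cubic part: -u**3 + u**2*v - 2*v**3.
The quadratic part v**2 - u**2 = (v − u)(v + u) splits into two distinct linear factors, so there are two distinct tangent lines y − 1 = ±(x − -2) — this is a node (ordinary double point).
Classification: node.


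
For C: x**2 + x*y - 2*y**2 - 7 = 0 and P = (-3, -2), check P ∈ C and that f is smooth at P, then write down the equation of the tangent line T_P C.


Tangent line at P: -8*x + 5*y - 14 = 0.

Step 1: f(-3, -2) = 0, so P lies on C.
Step 2: partial derivatives
  f_x(x, y) = 2*x + y, f_y(x, y) = x - 4*y.
  f_x(P) = -8, f_y(P) = 5 (gradient nonzero, so P is smooth).
Step 3: tangent line at P: -8·(x − -3) + 5·(y − -2) = 0.
Expanding: -8*x + 5*y - 14 = 0.


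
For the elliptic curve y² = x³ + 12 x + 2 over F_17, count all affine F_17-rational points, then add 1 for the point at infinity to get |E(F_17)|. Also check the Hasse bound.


Affine points = {(0, 6), (0, 11), (1, 7), (1, 10), (2, 0), (5, 0), (6, 1), (6, 16), (7, 2), (7, 15), (8, 7), (8, 10), (10, 0), (12, 2), (12, 15), (13, 3), (13, 14), (15, 2), (15, 15)}; affine count = 19; |E(F_17)| = 20.

Discriminant check: Δ ∝ 4a³ + 27b² = 4·12³ + 27·2² = 4·1728 + 27·4 ≡ 16 (mod 17). Nonzero ⇒ E is nonsingular.
For each x ∈ F_17, compute rhs = x³ + 12·x + 2 mod 17, then count y ∈ F_17 with y² ≡ rhs.
  x = 0: rhs = 2, matching y values: 6, 11 (2 points).
  x = 1: rhs = 15, matching y values: 7, 10 (2 points).
  x = 2: rhs = 0, matching y values: 0 (1 points).
  x = 3: rhs = 14, matching y values: none (0 points).
  x = 4: rhs = 12, matching y values: none (0 points).
  x = 5: rhs = 0, matching y values: 0 (1 points).
  x = 6: rhs = 1, matching y values: 1, 16 (2 points).
  x = 7: rhs = 4, matching y values: 2, 15 (2 points).
  x = 8: rhs = 15, matching y values: 7, 10 (2 points).
  x = 9: rhs = 6, matching y values: none (0 points).
  x = 10: rhs = 0, matching y values: 0 (1 points).
  x = 11: rhs = 3, matching y values: none (0 points).
  x = 12: rhs = 4, matching y values: 2, 15 (2 points).
  x = 13: rhs = 9, matching y values: 3, 14 (2 points).
  x = 14: rhs = 7, matching y values: none (0 points).
  x = 15: rhs = 4, matching y values: 2, 15 (2 points).
  x = 16: rhs = 6, matching y values: none (0 points).
Total affine count: 19.
Full point count |E(F_17)| = 19 + 1 = 20.
Hasse bound: |20 − (17+1)| = |2| = 2 ≤ 2√17 ≈ 8.2462 ✓.


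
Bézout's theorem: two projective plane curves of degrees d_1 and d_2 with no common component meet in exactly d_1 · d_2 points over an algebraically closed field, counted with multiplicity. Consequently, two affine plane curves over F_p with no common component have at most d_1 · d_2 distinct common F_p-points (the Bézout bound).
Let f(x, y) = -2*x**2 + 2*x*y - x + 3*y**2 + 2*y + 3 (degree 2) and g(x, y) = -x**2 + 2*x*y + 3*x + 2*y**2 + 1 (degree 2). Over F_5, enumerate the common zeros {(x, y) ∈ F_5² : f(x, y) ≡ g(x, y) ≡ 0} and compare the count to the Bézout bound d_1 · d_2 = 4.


Common zeros: {(1, 2)}; count = 1; Bézout bound = 4.

deg(f) = 2, deg(g) = 2, so Bézout bound = 4.
Scan x ∈ F_5. For each x, list the y ∈ F_5 with f(x, y) ≡ 0 and those with g(x, y) ≡ 0 (mod 5); the common zeros in that column are the intersection.
  x = 0: f ≡ 0 at y ∈ ∅; g ≡ 0 at y ∈ ∅; common: ∅.
  x = 1: f ≡ 0 at y ∈ {0, 2}; g ≡ 0 at y ∈ {2}; common: {2}.
  x = 2: f ≡ 0 at y ∈ {4}; g ≡ 0 at y ∈ ∅; common: ∅.
  x = 3: f ≡ 0 at y ∈ {2}; g ≡ 0 at y ∈ ∅; common: ∅.
  x = 4: f ≡ 0 at y ∈ {1, 4}; g ≡ 0 at y ∈ ∅; common: ∅.
Collecting: common zeros = {(1, 2)}, so the count is 1.
Comparison with the Bézout bound: 1 ≤ 4 = deg(f)·deg(g), as expected for curves with no common component (the affine F_5-count falls short of the bound because intersections may lie at infinity, over extension fields, or carry multiplicity).


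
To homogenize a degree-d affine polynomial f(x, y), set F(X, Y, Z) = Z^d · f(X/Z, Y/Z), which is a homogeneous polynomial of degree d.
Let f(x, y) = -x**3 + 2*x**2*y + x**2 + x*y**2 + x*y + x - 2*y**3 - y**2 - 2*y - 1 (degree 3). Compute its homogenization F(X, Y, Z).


F(X, Y, Z) = -X**3 + 2*X**2*Y + X**2*Z + X*Y**2 + X*Y*Z + X*Z**2 - 2*Y**3 - Y**2*Z - 2*Y*Z**2 - Z**3

deg(f) = 3.
Substitute x = X/Z, y = Y/Z into f, then multiply by Z^3.
  monomial -1·x^3·y^0 ↦ -1·X^3·Y^0·Z^0.
  monomial 2·x^2·y^1 ↦ 2·X^2·Y^1·Z^0.
  monomial 1·x^2·y^0 ↦ 1·X^2·Y^0·Z^1.
  monomial 1·x^1·y^2 ↦ 1·X^1·Y^2·Z^0.
  monomial 1·x^1·y^1 ↦ 1·X^1·Y^1·Z^1.
  monomial 1·x^1·y^0 ↦ 1·X^1·Y^0·Z^2.
  monomial -2·x^0·y^3 ↦ -2·X^0·Y^3·Z^0.
  monomial -1·x^0·y^2 ↦ -1·X^0·Y^2·Z^1.
  monomial -2·x^0·y^1 ↦ -2·X^0·Y^1·Z^2.
  monomial -1·x^0·y^0 ↦ -1·X^0·Y^0·Z^3.
Collecting: F(X, Y, Z) = -X**3 + 2*X**2*Y + X**2*Z + X*Y**2 + X*Y*Z + X*Z**2 - 2*Y**3 - Y**2*Z - 2*Y*Z**2 - Z**3.


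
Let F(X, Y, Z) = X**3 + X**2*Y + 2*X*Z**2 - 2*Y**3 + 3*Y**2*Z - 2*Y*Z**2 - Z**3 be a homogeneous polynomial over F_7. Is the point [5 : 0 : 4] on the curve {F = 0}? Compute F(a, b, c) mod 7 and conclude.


F(5,0,4) ≡ 4 (mod 7); P is NOT on the curve.

Evaluate F(5, 0, 4) term-by-term (mod 7).
  X**3 ↦ 1·125·1·1 = 125
  X**2*Y ↦ 1·25·0·1 = 0
  2*X*Z**2 ↦ 2·5·1·16 = 160
  -2*Y**3 ↦ -2·1·0·1 = 0
  3*Y**2*Z ↦ 3·1·0·4 = 0
  -2*Y*Z**2 ↦ -2·1·0·16 = 0
  -Z**3 ↦ -1·1·1·64 = -64
Sum: F(5, 0, 4) = (125) + (0) + (160) + (0) + (0) + (0) + (-64) = 221.
Reducing mod 7: 221 ≡ 4 (mod 7).
Since F(a, b, c) ≡ 4 ≠ 0 (mod 7), P does NOT lie on the curve.


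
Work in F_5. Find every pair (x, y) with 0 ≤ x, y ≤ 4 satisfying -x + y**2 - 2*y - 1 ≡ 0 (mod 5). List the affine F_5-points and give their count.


Affine F_5-points: {(2, 3), (2, 4), (3, 1), (4, 0), (4, 2)}; count = 5.

For each of the 25 pairs (x, y) ∈ F_5², evaluate f(x, y) mod 5. Record the zeros.
  x = 0: [0↦4, 1↦3, 2↦4, 3↦2, 4↦2]  zeros at y ∈ ∅
  x = 1: [0↦3, 1↦2, 2↦3, 3↦1, 4↦1]  zeros at y ∈ ∅
  x = 2: [0↦2, 1↦1, 2↦2, 3↦0, 4↦0]  zeros at y ∈ {3, 4}
  x = 3: [0↦1, 1↦0, 2↦1, 3↦4, 4↦4]  zeros at y ∈ {1}
  x = 4: [0↦0, 1↦4, 2↦0, 3↦3, 4↦3]  zeros at y ∈ {0, 2}
Collecting zeros: affine points = {(2, 3), (2, 4), (3, 1), (4, 0), (4, 2)}.
Total count |C(F_5)_aff| = 5.


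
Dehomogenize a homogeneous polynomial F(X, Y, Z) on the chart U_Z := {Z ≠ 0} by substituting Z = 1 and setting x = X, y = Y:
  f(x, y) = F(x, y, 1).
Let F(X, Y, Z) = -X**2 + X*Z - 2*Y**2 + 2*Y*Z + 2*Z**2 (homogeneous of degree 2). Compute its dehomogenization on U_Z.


f(x, y) = -x**2 + x - 2*y**2 + 2*y + 2

On U_Z we set Z = 1. Each monomial c·X^i·Y^j·Z^k in F becomes c·x^i·y^j·1^k = c·x^i·y^j.
Substituting Z = 1: F(X, Y, 1) = -x**2 + x - 2*y**2 + 2*y + 2.
Note: deg(f) ≤ deg(F) = 2; strict inequality happens when F is divisible by Z (lost terms).


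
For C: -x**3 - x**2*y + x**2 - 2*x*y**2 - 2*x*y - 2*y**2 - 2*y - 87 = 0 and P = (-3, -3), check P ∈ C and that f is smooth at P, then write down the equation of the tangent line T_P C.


Tangent line at P: -63*x - 29*y - 276 = 0.

Step 1: f(-3, -3) = 0, so P lies on C.
Step 2: partial derivatives
  f_x(x, y) = -3*x**2 - 2*x*y + 2*x - 2*y**2 - 2*y, f_y(x, y) = -x**2 - 4*x*y - 2*x - 4*y - 2.
  f_x(P) = -63, f_y(P) = -29 (gradient nonzero, so P is smooth).
Step 3: tangent line at P: -63·(x − -3) + -29·(y − -3) = 0.
Expanding: -63*x - 29*y - 276 = 0.


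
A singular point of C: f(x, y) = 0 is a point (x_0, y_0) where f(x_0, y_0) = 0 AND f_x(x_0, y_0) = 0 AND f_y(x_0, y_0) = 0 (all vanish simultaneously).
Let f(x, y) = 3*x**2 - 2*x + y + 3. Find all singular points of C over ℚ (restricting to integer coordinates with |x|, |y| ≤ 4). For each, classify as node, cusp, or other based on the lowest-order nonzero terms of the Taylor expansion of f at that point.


No singular points in the scanned grid; C is smooth there.

Compute partial derivatives:
  f_x = 6*x - 2.
  f_y = 1.
f_y = 1 is a nonzero constant, so f_y never vanishes: no point (x, y) can satisfy f = f_x = f_y = 0. In particular no (x, y) ∈ {−4, ..., 4}² is singular; the curve is smooth.


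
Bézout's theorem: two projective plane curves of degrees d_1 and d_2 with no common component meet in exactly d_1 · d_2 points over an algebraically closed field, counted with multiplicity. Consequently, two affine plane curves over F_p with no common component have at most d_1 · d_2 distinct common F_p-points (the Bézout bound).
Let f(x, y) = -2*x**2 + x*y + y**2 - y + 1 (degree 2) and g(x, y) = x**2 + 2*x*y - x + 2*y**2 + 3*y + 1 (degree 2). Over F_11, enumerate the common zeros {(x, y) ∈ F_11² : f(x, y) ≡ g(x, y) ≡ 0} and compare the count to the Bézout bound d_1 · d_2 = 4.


Common zeros: ∅; count = 0; Bézout bound = 4.

deg(f) = 2, deg(g) = 2, so Bézout bound = 4.
Scan x ∈ F_11. For each x, list the y ∈ F_11 with f(x, y) ≡ 0 and those with g(x, y) ≡ 0 (mod 11); the common zeros in that column are the intersection.
  x = 0: f ≡ 0 at y ∈ ∅; g ≡ 0 at y ∈ {5, 10}; common: ∅.
  x = 1: f ≡ 0 at y ∈ {1, 10}; g ≡ 0 at y ∈ ∅; common: ∅.
  x = 2: f ≡ 0 at y ∈ ∅; g ≡ 0 at y ∈ {5, 8}; common: ∅.
  x = 3: f ≡ 0 at y ∈ ∅; g ≡ 0 at y ∈ {2, 10}; common: ∅.
  x = 4: f ≡ 0 at y ∈ {9, 10}; g ≡ 0 at y ∈ ∅; common: ∅.
  x = 5: f ≡ 0 at y ∈ {1, 6}; g ≡ 0 at y ∈ {2, 8}; common: ∅.
  x = 6: f ≡ 0 at y ∈ {8, 9}; g ≡ 0 at y ∈ ∅; common: ∅.
  x = 7: f ≡ 0 at y ∈ ∅; g ≡ 0 at y ∈ {4}; common: ∅.
  x = 8: f ≡ 0 at y ∈ ∅; g ≡ 0 at y ∈ {3, 4}; common: ∅.
  x = 9: f ≡ 0 at y ∈ {6, 8}; g ≡ 0 at y ∈ {3}; common: ∅.
  x = 10: f ≡ 0 at y ∈ ∅; g ≡ 0 at y ∈ ∅; common: ∅.
Collecting: common zeros = ∅, so the count is 0.
Comparison with the Bézout bound: 0 ≤ 4 = deg(f)·deg(g), as expected for curves with no common component (the affine F_11-count falls short of the bound because intersections may lie at infinity, over extension fields, or carry multiplicity).
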